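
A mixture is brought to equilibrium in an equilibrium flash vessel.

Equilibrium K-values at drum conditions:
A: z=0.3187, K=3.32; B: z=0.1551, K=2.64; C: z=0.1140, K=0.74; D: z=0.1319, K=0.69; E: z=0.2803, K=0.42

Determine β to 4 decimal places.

β = 0.7595

Newton–Raphson from β = 0.51:
  β = 0.5100: g = 0.16358, g' = -0.7019 → β = 0.7431
  β = 0.7431: g = 0.01052, g' = -0.6404 → β = 0.7595
Converged at β = 0.7595.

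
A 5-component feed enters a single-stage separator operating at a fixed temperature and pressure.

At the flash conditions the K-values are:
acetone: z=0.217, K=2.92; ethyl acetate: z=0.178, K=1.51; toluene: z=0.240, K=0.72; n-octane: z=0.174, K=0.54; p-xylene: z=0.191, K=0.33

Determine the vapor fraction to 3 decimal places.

ψ = 0.330

Let ψ = V/F and solve Σ zᵢ(Kᵢ−1)/(1+ψ(Kᵢ−1)) = 0.
Check two-phase: ΣzᵢKᵢ = 1.232 > 1 and Σzᵢ/Kᵢ = 1.427 > 1, so g(0) = 0.232 > 0 and g(1) = -0.427 < 0.
Newton–Raphson from ψ = 0.5:
  ψ = 0.500: g = -0.0896, g' = -0.519 → ψ = 0.327
  ψ = 0.327: g = 0.0015, g' = -0.550 → ψ = 0.330
Converged at ψ = 0.330.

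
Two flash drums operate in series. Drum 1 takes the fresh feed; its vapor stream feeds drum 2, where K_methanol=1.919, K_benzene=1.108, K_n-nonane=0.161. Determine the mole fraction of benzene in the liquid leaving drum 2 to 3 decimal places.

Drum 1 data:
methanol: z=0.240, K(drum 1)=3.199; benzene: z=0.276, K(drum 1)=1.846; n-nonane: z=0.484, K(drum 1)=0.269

Drum 1:
Rachford–Rice: g(ψ₁) = Σ zᵢ(Kᵢ−1)/(1+ψ₁(Kᵢ−1)) = 0.
Feasibility: ΣzᵢKᵢ = 1.407, Σzᵢ/Kᵢ = 2.024 — both > 1, two phases present.
Newton iteration, ψ₁⁰ = 0.5:
  ψ₁ = 0.500: g = -0.1421, g' = -1.003 → ψ₁ = 0.358
  ψ₁ = 0.358: g = -0.0050, g' = -0.954 → ψ₁ = 0.353
Converged at ψ₁ = 0.353.
Drum-1 compositions:
  methanol: x = 0.135, y = 0.432
  benzene: x = 0.213, y = 0.392
  n-nonane: x = 0.652, y = 0.175
Drum-2 feed = drum-1 vapor: z₂ = (0.4322, 0.3923, 0.1755).
Drum 2:
Let ψ₂ = V/F and solve Σ zᵢ(Kᵢ−1)/(1+ψ₂(Kᵢ−1)) = 0.
Feasibility: ΣzᵢKᵢ = 1.292, Σzᵢ/Kᵢ = 1.669 — both > 1, two phases present.
Newton iteration, ψ₂⁰ = 0.69:
  ψ₂ = 0.690: g = -0.0672, g' = -0.837 → ψ₂ = 0.610
  ψ₂ = 0.610: g = -0.0072, g' = -0.672 → ψ₂ = 0.599
Converged at ψ₂ = 0.599.
  methanol: x = 0.279, y = 0.535
  benzene: x = 0.368, y = 0.408
  n-nonane: x = 0.353, y = 0.057

x_benzene (drum 2) = 0.368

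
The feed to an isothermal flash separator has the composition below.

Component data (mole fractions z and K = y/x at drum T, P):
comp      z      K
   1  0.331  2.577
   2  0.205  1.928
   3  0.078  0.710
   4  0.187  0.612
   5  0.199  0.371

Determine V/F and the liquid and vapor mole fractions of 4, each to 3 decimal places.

Iterate (Newton) starting at V/F = 0.5:
  V/F = 0.500: g = 0.1227, g' = -0.560 → V/F = 0.719
  V/F = 0.719: g = 0.0008, g' = -0.571 → V/F = 0.721
Converged at V/F = 0.721.
Compositions from xᵢ = zᵢ/(1+V/F(Kᵢ−1)), yᵢ = Kᵢxᵢ:
  1: x = 0.155, y = 0.399
  2: x = 0.123, y = 0.237
  3: x = 0.099, y = 0.070
  4: x = 0.260, y = 0.159
  5: x = 0.364, y = 0.135

V/F = 0.721, x_4 = 0.260, y_4 = 0.159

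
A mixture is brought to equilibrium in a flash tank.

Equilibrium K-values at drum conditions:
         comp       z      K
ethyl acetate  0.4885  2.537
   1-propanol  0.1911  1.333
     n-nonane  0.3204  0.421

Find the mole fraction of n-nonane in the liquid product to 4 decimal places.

x_n-nonane = 0.6420

Rachford–Rice: g(β) = Σ zᵢ(Kᵢ−1)/(1+β(Kᵢ−1)) = 0.
Check two-phase: ΣzᵢKᵢ = 1.6289 > 1 and Σzᵢ/Kᵢ = 1.0970 > 1, so g(0) = 0.6289 > 0 and g(1) = -0.0970 < 0.
Iterate (Newton) starting at β = 0.5:
  β = 0.5000: g = 0.21801, g' = -0.5973 → β = 0.8650
  β = 0.8650: g = 0.00009, g' = -0.6565 → β = 0.8651
Converged at β = 0.8651.
Compositions from xᵢ = zᵢ/(1+β(Kᵢ−1)), yᵢ = Kᵢxᵢ:
  ethyl acetate: x = 0.2097, y = 0.5320
  1-propanol: x = 0.1484, y = 0.1978
  n-nonane: x = 0.6420, y = 0.2703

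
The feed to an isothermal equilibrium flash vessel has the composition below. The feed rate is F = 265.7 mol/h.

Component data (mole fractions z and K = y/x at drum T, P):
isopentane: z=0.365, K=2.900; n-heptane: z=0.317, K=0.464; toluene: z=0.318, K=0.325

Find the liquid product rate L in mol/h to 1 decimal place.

L = 194.8 mol/h

Rachford–Rice: g(ψ) = Σ zᵢ(Kᵢ−1)/(1+ψ(Kᵢ−1)) = 0.
Check two-phase: ΣzᵢKᵢ = 1.309 > 1 and Σzᵢ/Kᵢ = 1.788 > 1, so g(0) = 0.309 > 0 and g(1) = -0.788 < 0.
Newton–Raphson from ψ = 0.47:
  ψ = 0.470: g = -0.1752, g' = -0.841 → ψ = 0.262
  ψ = 0.262: g = 0.0048, g' = -0.925 → ψ = 0.267
Converged at ψ = 0.267.
Then V = ψ·F = 0.2670·265.7 = 70.9 mol/h and L = F − V = 194.8 mol/h.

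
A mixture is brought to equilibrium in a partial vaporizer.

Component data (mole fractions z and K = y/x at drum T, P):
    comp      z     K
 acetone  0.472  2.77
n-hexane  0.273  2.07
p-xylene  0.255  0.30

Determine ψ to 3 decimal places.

ψ = 0.890

Material balance + equilibrium reduce to Σ zᵢ(Kᵢ−1)/(1+ψ(Kᵢ−1)) = 0.
Check two-phase: ΣzᵢKᵢ = 1.949 > 1 and Σzᵢ/Kᵢ = 1.152 > 1, so g(0) = 0.949 > 0 and g(1) = -0.152 < 0.
Newton–Raphson from ψ = 0.5:
  ψ = 0.500: g = 0.3589, g' = -0.845 → ψ = 0.925
  ψ = 0.925: g = -0.0427, g' = -1.297 → ψ = 0.892
  ψ = 0.892: g = -0.0018, g' = -1.190 → ψ = 0.890
Converged at ψ = 0.890.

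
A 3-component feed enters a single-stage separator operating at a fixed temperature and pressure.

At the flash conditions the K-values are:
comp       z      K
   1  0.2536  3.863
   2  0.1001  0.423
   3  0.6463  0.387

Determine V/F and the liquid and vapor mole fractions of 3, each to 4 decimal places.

Material balance + equilibrium reduce to Σ zᵢ(Kᵢ−1)/(1+V/F(Kᵢ−1)) = 0.
g(0) = ΣzᵢKᵢ − 1 = 0.2721 and g(1) = 1 − Σzᵢ/Kᵢ = -0.9723, so a root lies in (0, 1).
Newton–Raphson from V/F = 0.56:
  V/F = 0.5600: g = -0.40970, g' = -0.9426 → V/F = 0.1253
  V/F = 0.1253: g = 0.04291, g' = -1.4495 → V/F = 0.1549
  V/F = 0.1549: g = 0.00177, g' = -1.3342 → V/F = 0.1563
Converged at V/F = 0.1563.
Compositions from xᵢ = zᵢ/(1+V/F(Kᵢ−1)), yᵢ = Kᵢxᵢ:
  1: x = 0.1752, y = 0.6768
  2: x = 0.1100, y = 0.0465
  3: x = 0.7148, y = 0.2766

V/F = 0.1563, x_3 = 0.7148, y_3 = 0.2766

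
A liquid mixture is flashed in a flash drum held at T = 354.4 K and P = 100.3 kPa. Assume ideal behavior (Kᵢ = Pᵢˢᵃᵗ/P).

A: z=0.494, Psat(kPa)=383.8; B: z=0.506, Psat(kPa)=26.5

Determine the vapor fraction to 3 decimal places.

Raoult's law: Kᵢ = Pᵢˢᵃᵗ/P = Pᵢˢᵃᵗ/100.3.
  K_A = 383.8/100.3 = 3.82652, K_B = 26.5/100.3 = 0.26421
Rachford–Rice: g(ψ) = Σ zᵢ(Kᵢ−1)/(1+ψ(Kᵢ−1)) = 0.
Check two-phase: ΣzᵢKᵢ = 2.024 > 1 and Σzᵢ/Kᵢ = 2.044 > 1, so g(0) = 1.024 > 0 and g(1) = -1.044 < 0.
Newton–Raphson from ψ = 0.5:
  ψ = 0.500: g = -0.0104, g' = -1.363 → ψ = 0.492
Converged at ψ = 0.492.

ψ = 0.492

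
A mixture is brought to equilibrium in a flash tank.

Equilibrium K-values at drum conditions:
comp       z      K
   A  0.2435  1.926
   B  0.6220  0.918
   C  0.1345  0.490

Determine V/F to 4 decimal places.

V/F = 0.5539

Material balance + equilibrium reduce to Σ zᵢ(Kᵢ−1)/(1+V/F(Kᵢ−1)) = 0.
g(0) = ΣzᵢKᵢ − 1 = 0.1059 and g(1) = 1 − Σzᵢ/Kᵢ = -0.0785, so a root lies in (0, 1).
Iterate (Newton) starting at V/F = 0.51:
  V/F = 0.5100: g = 0.00721, g' = -0.1648 → V/F = 0.5538
  V/F = 0.5538: g = 0.00003, g' = -0.1638 → V/F = 0.5539
Converged at V/F = 0.5539.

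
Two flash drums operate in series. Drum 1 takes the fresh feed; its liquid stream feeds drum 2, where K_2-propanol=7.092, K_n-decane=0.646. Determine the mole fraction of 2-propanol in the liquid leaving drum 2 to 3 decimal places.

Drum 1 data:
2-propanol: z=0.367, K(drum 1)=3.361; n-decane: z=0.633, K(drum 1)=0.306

x_2-propanol (drum 2) = 0.055

Drum 1:
Let ψ₁ = V/F and solve Σ zᵢ(Kᵢ−1)/(1+ψ₁(Kᵢ−1)) = 0.
Feasibility: ΣzᵢKᵢ = 1.427, Σzᵢ/Kᵢ = 2.178 — both > 1, two phases present.
Binary case is linear: z₁(K₁−1)(1+ψ₁(K₂−1)) + z₂(K₂−1)(1+ψ₁(K₁−1)) = 0
⇒ ψ₁ = [z₁(K₁−1)+z₂(K₂−1)] / [−(K₁−1)(K₂−1)] = 0.4272/1.6385 = 0.261
Drum-1 compositions:
  2-propanol: x = 0.227, y = 0.764
  n-decane: x = 0.773, y = 0.236
Drum-2 feed = drum-1 liquid: z₂ = (0.2272, 0.7728).
Drum 2:
Binary case is linear: z₁(K₁−1)(1+ψ₂(K₂−1)) + z₂(K₂−1)(1+ψ₂(K₁−1)) = 0
⇒ ψ₂ = [z₁(K₁−1)+z₂(K₂−1)] / [−(K₁−1)(K₂−1)] = 1.1103/2.1566 = 0.515
  2-propanol: x = 0.055, y = 0.389
  n-decane: x = 0.945, y = 0.611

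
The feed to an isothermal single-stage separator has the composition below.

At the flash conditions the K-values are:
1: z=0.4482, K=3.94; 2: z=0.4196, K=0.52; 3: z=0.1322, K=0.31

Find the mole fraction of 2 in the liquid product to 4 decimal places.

Material balance + equilibrium reduce to Σ zᵢ(Kᵢ−1)/(1+V/F(Kᵢ−1)) = 0.
Check two-phase: ΣzᵢKᵢ = 2.0251 > 1 and Σzᵢ/Kᵢ = 1.3471 > 1, so g(0) = 1.0251 > 0 and g(1) = -0.3471 < 0.
Iterate (Newton) starting at V/F = 0.44:
  V/F = 0.4400: g = 0.18820, g' = -1.0216 → V/F = 0.6242
  V/F = 0.6242: g = 0.01696, g' = -0.8732 → V/F = 0.6436
  V/F = 0.6436: g = 0.00004, g' = -0.8692 → V/F = 0.6437
Converged at V/F = 0.6437.
Compositions from xᵢ = zᵢ/(1+V/F(Kᵢ−1)), yᵢ = Kᵢxᵢ:
  1: x = 0.1550, y = 0.6105
  2: x = 0.6072, y = 0.3158
  3: x = 0.2378, y = 0.0737

x_2 = 0.6072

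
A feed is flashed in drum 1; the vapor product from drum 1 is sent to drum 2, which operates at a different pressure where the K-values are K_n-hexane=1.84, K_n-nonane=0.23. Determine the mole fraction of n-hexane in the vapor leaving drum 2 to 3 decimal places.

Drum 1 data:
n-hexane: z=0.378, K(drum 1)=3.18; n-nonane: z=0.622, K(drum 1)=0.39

Drum 1:
Binary case is linear: z₁(K₁−1)(1+ψ₁(K₂−1)) + z₂(K₂−1)(1+ψ₁(K₁−1)) = 0
⇒ ψ₁ = [z₁(K₁−1)+z₂(K₂−1)] / [−(K₁−1)(K₂−1)] = 0.4446/1.3298 = 0.334
Drum-1 compositions:
  n-hexane: x = 0.219, y = 0.695
  n-nonane: x = 0.781, y = 0.305
Drum-2 feed = drum-1 vapor: z₂ = (0.6953, 0.3047).
Drum 2:
Material balance + equilibrium reduce to Σ zᵢ(Kᵢ−1)/(1+ψ₂(Kᵢ−1)) = 0.
Check two-phase: ΣzᵢKᵢ = 1.349 > 1 and Σzᵢ/Kᵢ = 1.703 > 1, so g(0) = 0.349 > 0 and g(1) = -0.703 < 0.
Binary case is linear: z₁(K₁−1)(1+ψ₂(K₂−1)) + z₂(K₂−1)(1+ψ₂(K₁−1)) = 0
⇒ ψ₂ = [z₁(K₁−1)+z₂(K₂−1)] / [−(K₁−1)(K₂−1)] = 0.3494/0.6468 = 0.540
  n-hexane: x = 0.478, y = 0.880
  n-nonane: x = 0.522, y = 0.120

y_n-hexane (drum 2) = 0.880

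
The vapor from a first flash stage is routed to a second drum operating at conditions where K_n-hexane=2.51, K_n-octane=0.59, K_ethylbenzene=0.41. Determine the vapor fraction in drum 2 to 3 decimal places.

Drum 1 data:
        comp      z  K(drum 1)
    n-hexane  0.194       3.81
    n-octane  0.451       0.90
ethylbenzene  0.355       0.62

Drum 1:
Let ψ₁ = V/F and solve Σ zᵢ(Kᵢ−1)/(1+ψ₁(Kᵢ−1)) = 0.
Feasibility: ΣzᵢKᵢ = 1.365, Σzᵢ/Kᵢ = 1.125 — both > 1, two phases present.
Newton iteration, ψ₁⁰ = 0.32:
  ψ₁ = 0.320: g = 0.0869, g' = -0.496 → ψ₁ = 0.495
  ψ₁ = 0.495: g = 0.0143, g' = -0.351 → ψ₁ = 0.536
  ψ₁ = 0.536: g = 0.0004, g' = -0.330 → ψ₁ = 0.537
Converged at ψ₁ = 0.537.
Drum-1 compositions:
  n-hexane: x = 0.077, y = 0.294
  n-octane: x = 0.477, y = 0.429
  ethylbenzene: x = 0.446, y = 0.277
Drum-2 feed = drum-1 vapor: z₂ = (0.2945, 0.4290, 0.2766).
Drum 2:
Material balance + equilibrium reduce to Σ zᵢ(Kᵢ−1)/(1+ψ₂(Kᵢ−1)) = 0.
g(0) = ΣzᵢKᵢ − 1 = 0.106 and g(1) = 1 − Σzᵢ/Kᵢ = -0.519, so a root lies in (0, 1).
Newton iteration, ψ₂⁰ = 0.5:
  ψ₂ = 0.500: g = -0.1993, g' = -0.526 → ψ₂ = 0.121
  ψ₂ = 0.121: g = 0.0152, g' = -0.672 → ψ₂ = 0.144
Converged at ψ₂ = 0.144.
  n-hexane: x = 0.242, y = 0.607
  n-octane: x = 0.456, y = 0.269
  ethylbenzene: x = 0.302, y = 0.124

V/F (drum 2) = 0.144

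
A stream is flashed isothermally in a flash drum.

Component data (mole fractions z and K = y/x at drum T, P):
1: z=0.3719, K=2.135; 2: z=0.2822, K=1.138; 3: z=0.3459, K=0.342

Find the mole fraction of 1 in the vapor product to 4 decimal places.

Material balance + equilibrium reduce to Σ zᵢ(Kᵢ−1)/(1+β(Kᵢ−1)) = 0.
Feasibility: ΣzᵢKᵢ = 1.2334, Σzᵢ/Kᵢ = 1.4336 — both > 1, two phases present.
Iterate (Newton) starting at β = 0.5:
  β = 0.5000: g = -0.03348, g' = -0.5323 → β = 0.4371
  β = 0.4371: g = -0.00063, g' = -0.5139 → β = 0.4359
Converged at β = 0.4359.
Compositions from xᵢ = zᵢ/(1+β(Kᵢ−1)), yᵢ = Kᵢxᵢ:
  1: x = 0.2488, y = 0.5312
  2: x = 0.2662, y = 0.3029
  3: x = 0.4850, y = 0.1659

y_1 = 0.5312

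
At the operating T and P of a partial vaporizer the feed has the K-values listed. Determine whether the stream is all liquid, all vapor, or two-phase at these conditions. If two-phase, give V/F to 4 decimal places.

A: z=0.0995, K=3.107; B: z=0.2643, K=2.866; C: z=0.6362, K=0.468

ΣzᵢKᵢ = 1.3644; Σzᵢ/Kᵢ = 1.4836.
Both exceed 1, so a two-phase solution exists.
Iterate (Newton) starting at ψ = 0.56:
  ψ = 0.5600: g = -0.14474, g' = -0.6783 → ψ = 0.3466
  ψ = 0.3466: g = 0.00566, g' = -0.7576 → ψ = 0.3541
Converged at ψ = 0.3541.

two-phase, V/F = 0.3541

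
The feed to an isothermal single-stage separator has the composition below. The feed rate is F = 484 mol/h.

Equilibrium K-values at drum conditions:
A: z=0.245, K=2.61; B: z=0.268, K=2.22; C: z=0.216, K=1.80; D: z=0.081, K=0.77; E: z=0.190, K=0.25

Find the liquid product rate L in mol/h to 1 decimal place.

L = 66.6 mol/h

Material balance + equilibrium reduce to Σ zᵢ(Kᵢ−1)/(1+ψ(Kᵢ−1)) = 0.
g(0) = ΣzᵢKᵢ − 1 = 0.733 and g(1) = 1 − Σzᵢ/Kᵢ = -0.200, so a root lies in (0, 1).
Iterate (Newton) starting at ψ = 0.43:
  ψ = 0.430: g = 0.3451, g' = -0.708 → ψ = 0.917
  ψ = 0.917: g = -0.0673, g' = -1.344 → ψ = 0.867
  ψ = 0.867: g = -0.0056, g' = -1.135 → ψ = 0.862
Converged at ψ = 0.862.
Then V = ψ·F = 0.8624·484 = 417.4 mol/h and L = F − V = 66.6 mol/h.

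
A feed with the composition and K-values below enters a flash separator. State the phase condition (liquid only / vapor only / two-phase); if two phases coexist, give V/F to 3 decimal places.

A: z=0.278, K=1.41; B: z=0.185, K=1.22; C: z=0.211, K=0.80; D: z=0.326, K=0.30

ΣzᵢKᵢ = 0.884; Σzᵢ/Kᵢ = 1.699.
Since ΣzᵢKᵢ < 1 the mixture is below its bubble point — single liquid phase.

liquid only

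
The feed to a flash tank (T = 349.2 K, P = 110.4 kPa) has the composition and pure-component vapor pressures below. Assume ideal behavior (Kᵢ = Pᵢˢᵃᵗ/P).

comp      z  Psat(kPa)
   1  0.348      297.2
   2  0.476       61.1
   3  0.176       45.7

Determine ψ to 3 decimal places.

ψ = 0.331

Raoult's law: Kᵢ = Pᵢˢᵃᵗ/P = Pᵢˢᵃᵗ/110.4.
  K_1 = 297.2/110.4 = 2.69203, K_2 = 61.1/110.4 = 0.55344, K_3 = 45.7/110.4 = 0.41395
Rachford–Rice: g(ψ) = Σ zᵢ(Kᵢ−1)/(1+ψ(Kᵢ−1)) = 0.
g(0) = ΣzᵢKᵢ − 1 = 0.273 and g(1) = 1 − Σzᵢ/Kᵢ = -0.415, so a root lies in (0, 1).
Iterate (Newton) starting at ψ = 0.5:
  ψ = 0.500: g = -0.1006, g' = -0.571 → ψ = 0.324
  ψ = 0.324: g = 0.0047, g' = -0.638 → ψ = 0.331
Converged at ψ = 0.331.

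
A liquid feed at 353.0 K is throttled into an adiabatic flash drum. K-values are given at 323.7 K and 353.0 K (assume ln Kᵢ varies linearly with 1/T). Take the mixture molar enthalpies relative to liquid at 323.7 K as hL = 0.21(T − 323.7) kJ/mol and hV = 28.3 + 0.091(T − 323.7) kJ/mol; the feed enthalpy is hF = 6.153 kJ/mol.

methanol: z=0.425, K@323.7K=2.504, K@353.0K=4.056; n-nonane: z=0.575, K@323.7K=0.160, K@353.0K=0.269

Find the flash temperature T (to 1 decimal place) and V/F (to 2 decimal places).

T = 328.7 K, V/F = 0.18

Adiabatic flash: solve Rachford–Rice at each trial T, then check hF = ψ·hV(T) + (1−ψ)·hL(T).
  T = 323.7 K: K = (2.504, 0.160), RR gives ψ = 0.124, H_out = 3.499 kJ/mol
  T = 353.0 K: K = (4.056, 0.269), RR gives ψ = 0.393, H_out = 15.911 kJ/mol
  T = 338.4 K: K = (3.223, 0.210), RR gives ψ = 0.279, H_out = 10.503 kJ/mol
  T = 331.0 K: K = (2.846, 0.184), RR gives ψ = 0.209, H_out = 7.272 kJ/mol
  T = 327.4 K: K = (2.674, 0.172), RR gives ψ = 0.170, H_out = 5.503 kJ/mol
  T = 329.2 K: K = (2.759, 0.178), RR gives ψ = 0.190, H_out = 6.407 kJ/mol
Linear interpolation between T = 327.4 (H_out = 5.503) and T = 329.2 (H_out = 6.407) on hF = 6.153 gives T ≈ 328.7 K, at which ψ = 0.18.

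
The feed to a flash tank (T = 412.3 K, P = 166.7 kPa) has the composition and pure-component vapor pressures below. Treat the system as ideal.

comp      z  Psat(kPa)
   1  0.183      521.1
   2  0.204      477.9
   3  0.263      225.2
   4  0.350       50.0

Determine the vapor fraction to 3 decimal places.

Raoult's law: Kᵢ = Pᵢˢᵃᵗ/P = Pᵢˢᵃᵗ/166.7.
  K_1 = 521.1/166.7 = 3.12597, K_2 = 477.9/166.7 = 2.86683, K_3 = 225.2/166.7 = 1.35093, K_4 = 50.0/166.7 = 0.29994
Let ψ = V/F and solve Σ zᵢ(Kᵢ−1)/(1+ψ(Kᵢ−1)) = 0.
Check two-phase: ΣzᵢKᵢ = 1.617 > 1 and Σzᵢ/Kᵢ = 1.491 > 1, so g(0) = 0.617 > 0 and g(1) = -0.491 < 0.
Newton iteration, ψ⁰ = 0.5:
  ψ = 0.500: g = 0.0871, g' = -0.814 → ψ = 0.607
  ψ = 0.607: g = -0.0016, g' = -0.855 → ψ = 0.605
Converged at ψ = 0.605.

ψ = 0.605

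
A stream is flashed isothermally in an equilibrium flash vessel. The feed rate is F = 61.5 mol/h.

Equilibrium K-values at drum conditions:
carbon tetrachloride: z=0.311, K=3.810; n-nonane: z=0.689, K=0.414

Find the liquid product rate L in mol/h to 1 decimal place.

Rachford–Rice: g(ψ) = Σ zᵢ(Kᵢ−1)/(1+ψ(Kᵢ−1)) = 0.
g(0) = ΣzᵢKᵢ − 1 = 0.470 and g(1) = 1 − Σzᵢ/Kᵢ = -0.746, so a root lies in (0, 1).
Binary case is linear: z₁(K₁−1)(1+ψ(K₂−1)) + z₂(K₂−1)(1+ψ(K₁−1)) = 0
⇒ ψ = [z₁(K₁−1)+z₂(K₂−1)] / [−(K₁−1)(K₂−1)] = 0.4702/1.6467 = 0.286
Then V = ψ·F = 0.2855·61.5 = 17.6 mol/h and L = F − V = 43.9 mol/h.

L = 43.9 mol/h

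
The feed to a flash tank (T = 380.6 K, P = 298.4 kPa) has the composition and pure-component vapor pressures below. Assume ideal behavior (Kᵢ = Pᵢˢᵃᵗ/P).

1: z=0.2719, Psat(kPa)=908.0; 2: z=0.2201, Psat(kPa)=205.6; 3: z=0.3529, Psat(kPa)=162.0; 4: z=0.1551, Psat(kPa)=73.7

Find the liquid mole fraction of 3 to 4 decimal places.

x_3 = 0.3900

Raoult's law: Kᵢ = Pᵢˢᵃᵗ/P = Pᵢˢᵃᵗ/298.4.
  K_1 = 908.0/298.4 = 3.042895, K_2 = 205.6/298.4 = 0.689008, K_3 = 162.0/298.4 = 0.542895, K_4 = 73.7/298.4 = 0.246984
Material balance + equilibrium reduce to Σ zᵢ(Kᵢ−1)/(1+V/F(Kᵢ−1)) = 0.
g(0) = ΣzᵢKᵢ − 1 = 0.2089 and g(1) = 1 − Σzᵢ/Kᵢ = -0.6868, so a root lies in (0, 1).
Newton iteration, V/F⁰ = 0.53:
  V/F = 0.5300: g = -0.22251, g' = -0.6641 → V/F = 0.1949
  V/F = 0.1949: g = 0.01040, g' = -0.8142 → V/F = 0.2077
  V/F = 0.2077: g = 0.00011, g' = -0.7973 → V/F = 0.2079
Converged at V/F = 0.2079.
Compositions from xᵢ = zᵢ/(1+V/F(Kᵢ−1)), yᵢ = Kᵢxᵢ:
  1: x = 0.1909, y = 0.5807
  2: x = 0.2353, y = 0.1621
  3: x = 0.3900, y = 0.2117
  4: x = 0.1839, y = 0.0454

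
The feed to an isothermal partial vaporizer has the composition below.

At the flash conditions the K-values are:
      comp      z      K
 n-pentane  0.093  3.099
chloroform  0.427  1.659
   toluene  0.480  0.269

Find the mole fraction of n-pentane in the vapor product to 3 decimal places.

Rachford–Rice: g(ψ) = Σ zᵢ(Kᵢ−1)/(1+ψ(Kᵢ−1)) = 0.
Check two-phase: ΣzᵢKᵢ = 1.126 > 1 and Σzᵢ/Kᵢ = 2.072 > 1, so g(0) = 0.126 > 0 and g(1) = -1.072 < 0.
Newton–Raphson from ψ = 0.62:
  ψ = 0.620: g = -0.3571, g' = -1.029 → ψ = 0.273
  ψ = 0.273: g = -0.0757, g' = -0.699 → ψ = 0.165
Converged at ψ = 0.165.
Compositions from xᵢ = zᵢ/(1+ψ(Kᵢ−1)), yᵢ = Kᵢxᵢ:
  n-pentane: x = 0.069, y = 0.214
  chloroform: x = 0.385, y = 0.639
  toluene: x = 0.546, y = 0.147

y_n-pentane = 0.214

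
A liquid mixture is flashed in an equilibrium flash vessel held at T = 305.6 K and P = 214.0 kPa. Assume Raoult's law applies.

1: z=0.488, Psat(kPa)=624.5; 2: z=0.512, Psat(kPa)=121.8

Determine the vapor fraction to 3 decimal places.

ψ = 0.866

Raoult's law: Kᵢ = Pᵢˢᵃᵗ/P = Pᵢˢᵃᵗ/214.0.
  K_1 = 624.5/214.0 = 2.91822, K_2 = 121.8/214.0 = 0.56916
Rachford–Rice: g(ψ) = Σ zᵢ(Kᵢ−1)/(1+ψ(Kᵢ−1)) = 0.
g(0) = ΣzᵢKᵢ − 1 = 0.716 and g(1) = 1 − Σzᵢ/Kᵢ = -0.067, so a root lies in (0, 1).
Binary case is linear: z₁(K₁−1)(1+ψ(K₂−1)) + z₂(K₂−1)(1+ψ(K₁−1)) = 0
⇒ ψ = [z₁(K₁−1)+z₂(K₂−1)] / [−(K₁−1)(K₂−1)] = 0.7155/0.8264 = 0.866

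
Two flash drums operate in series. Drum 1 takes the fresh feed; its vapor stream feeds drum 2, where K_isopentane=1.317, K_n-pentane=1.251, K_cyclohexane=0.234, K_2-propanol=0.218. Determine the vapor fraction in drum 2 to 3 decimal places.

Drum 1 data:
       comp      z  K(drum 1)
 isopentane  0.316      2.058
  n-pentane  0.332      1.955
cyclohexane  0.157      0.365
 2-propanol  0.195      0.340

V/F (drum 2) = 0.263

Drum 1:
Iterate (Newton) starting at ψ₁ = 0.5:
  ψ₁ = 0.500: g = 0.0951, g' = -0.615 → ψ₁ = 0.655
  ψ₁ = 0.655: g = -0.0046, g' = -0.687 → ψ₁ = 0.648
Converged at ψ₁ = 0.648.
Drum-1 compositions:
  isopentane: x = 0.187, y = 0.386
  n-pentane: x = 0.205, y = 0.401
  cyclohexane: x = 0.267, y = 0.097
  2-propanol: x = 0.341, y = 0.116
Drum-2 feed = drum-1 vapor: z₂ = (0.3858, 0.4010, 0.0974, 0.1158).
Drum 2:
Let ψ₂ = V/F and solve Σ zᵢ(Kᵢ−1)/(1+ψ₂(Kᵢ−1)) = 0.
Feasibility: ΣzᵢKᵢ = 1.058, Σzᵢ/Kᵢ = 1.561 — both > 1, two phases present.
Iterate (Newton) starting at ψ₂ = 0.64:
  ψ₂ = 0.640: g = -0.1392, g' = -0.549 → ψ₂ = 0.387
  ψ₂ = 0.387: g = -0.0351, g' = -0.313 → ψ₂ = 0.274
  ψ₂ = 0.274: g = -0.0031, g' = -0.261 → ψ₂ = 0.263
Converged at ψ₂ = 0.263.
  isopentane: x = 0.356, y = 0.469
  n-pentane: x = 0.376, y = 0.471
  cyclohexane: x = 0.122, y = 0.029
  2-propanol: x = 0.146, y = 0.032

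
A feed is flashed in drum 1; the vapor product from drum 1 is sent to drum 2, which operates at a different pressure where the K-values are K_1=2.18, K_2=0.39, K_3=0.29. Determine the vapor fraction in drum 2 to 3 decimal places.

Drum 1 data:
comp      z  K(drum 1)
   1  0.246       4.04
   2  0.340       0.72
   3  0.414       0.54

V/F (drum 2) = 0.219

Drum 1:
Material balance + equilibrium reduce to Σ zᵢ(Kᵢ−1)/(1+ψ₁(Kᵢ−1)) = 0.
Feasibility: ΣzᵢKᵢ = 1.462, Σzᵢ/Kᵢ = 1.300 — both > 1, two phases present.
Iterate (Newton) starting at ψ₁ = 0.5:
  ψ₁ = 0.500: g = -0.0613, g' = -0.542 → ψ₁ = 0.387
  ψ₁ = 0.387: g = 0.0052, g' = -0.643 → ψ₁ = 0.395
Converged at ψ₁ = 0.395.
Drum-1 compositions:
  1: x = 0.112, y = 0.452
  2: x = 0.382, y = 0.275
  3: x = 0.506, y = 0.273
Drum-2 feed = drum-1 vapor: z₂ = (0.4515, 0.2752, 0.2732).
Drum 2:
Let ψ₂ = V/F and solve Σ zᵢ(Kᵢ−1)/(1+ψ₂(Kᵢ−1)) = 0.
Feasibility: ΣzᵢKᵢ = 1.171, Σzᵢ/Kᵢ = 1.855 — both > 1, two phases present.
Newton–Raphson from ψ₂ = 0.63:
  ψ₂ = 0.630: g = -0.3180, g' = -0.928 → ψ₂ = 0.287
  ψ₂ = 0.287: g = -0.0493, g' = -0.719 → ψ₂ = 0.219
Converged at ψ₂ = 0.219.
  1: x = 0.359, y = 0.782
  2: x = 0.318, y = 0.124
  3: x = 0.323, y = 0.094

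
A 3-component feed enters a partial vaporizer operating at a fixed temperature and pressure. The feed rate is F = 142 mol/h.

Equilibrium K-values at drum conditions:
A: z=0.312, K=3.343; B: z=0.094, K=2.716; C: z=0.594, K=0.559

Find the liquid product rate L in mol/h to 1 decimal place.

Rachford–Rice: g(ψ) = Σ zᵢ(Kᵢ−1)/(1+ψ(Kᵢ−1)) = 0.
Feasibility: ΣzᵢKᵢ = 1.630, Σzᵢ/Kᵢ = 1.191 — both > 1, two phases present.
Newton iteration, ψ⁰ = 0.48:
  ψ = 0.480: g = 0.1002, g' = -0.649 → ψ = 0.635
  ψ = 0.635: g = 0.0075, g' = -0.563 → ψ = 0.648
Converged at ψ = 0.648.
Then V = ψ·F = 0.6478·142 = 92.0 mol/h and L = F − V = 50.0 mol/h.

L = 50.0 mol/h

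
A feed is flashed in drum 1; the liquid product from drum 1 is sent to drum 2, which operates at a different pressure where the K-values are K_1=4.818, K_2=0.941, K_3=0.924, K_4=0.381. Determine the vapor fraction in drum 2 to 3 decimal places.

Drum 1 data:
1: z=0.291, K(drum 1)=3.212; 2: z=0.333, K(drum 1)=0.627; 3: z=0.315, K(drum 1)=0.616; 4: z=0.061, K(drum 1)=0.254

Drum 1:
Material balance + equilibrium reduce to Σ zᵢ(Kᵢ−1)/(1+ψ₁(Kᵢ−1)) = 0.
Feasibility: ΣzᵢKᵢ = 1.353, Σzᵢ/Kᵢ = 1.373 — both > 1, two phases present.
Newton–Raphson from ψ₁ = 0.5:
  ψ₁ = 0.500: g = -0.0693, g' = -0.549 → ψ₁ = 0.374
  ψ₁ = 0.374: g = 0.0038, g' = -0.618 → ψ₁ = 0.380
Converged at ψ₁ = 0.380.
Drum-1 compositions:
  1: x = 0.158, y = 0.508
  2: x = 0.388, y = 0.243
  3: x = 0.369, y = 0.227
  4: x = 0.085, y = 0.022
Drum-2 feed = drum-1 liquid: z₂ = (0.1581, 0.3880, 0.3688, 0.0851).
Drum 2:
Newton–Raphson from ψ₂ = 0.5:
  ψ₂ = 0.500: g = 0.0785, g' = -0.345 → ψ₂ = 0.728
  ψ₂ = 0.728: g = 0.0103, g' = -0.273 → ψ₂ = 0.766
Converged at ψ₂ = 0.766.
  1: x = 0.040, y = 0.194
  2: x = 0.406, y = 0.382
  3: x = 0.392, y = 0.362
  4: x = 0.162, y = 0.062

V/F (drum 2) = 0.766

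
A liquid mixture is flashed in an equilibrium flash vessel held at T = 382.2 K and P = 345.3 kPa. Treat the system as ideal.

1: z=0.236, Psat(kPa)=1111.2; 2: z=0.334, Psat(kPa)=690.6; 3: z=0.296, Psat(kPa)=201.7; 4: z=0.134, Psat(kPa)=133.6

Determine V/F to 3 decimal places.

V/F = 0.850

Raoult's law: Kᵢ = Pᵢˢᵃᵗ/P = Pᵢˢᵃᵗ/345.3.
  K_1 = 1111.2/345.3 = 3.21807, K_2 = 690.6/345.3 = 2.00000, K_3 = 201.7/345.3 = 0.58413, K_4 = 133.6/345.3 = 0.38691
Rachford–Rice: g(V/F) = Σ zᵢ(Kᵢ−1)/(1+V/F(Kᵢ−1)) = 0.
g(0) = ΣzᵢKᵢ − 1 = 0.652 and g(1) = 1 − Σzᵢ/Kᵢ = -0.093, so a root lies in (0, 1).
Newton iteration, V/F⁰ = 0.62:
  V/F = 0.620: g = 0.1282, g' = -0.557 → V/F = 0.850
Converged at V/F = 0.850.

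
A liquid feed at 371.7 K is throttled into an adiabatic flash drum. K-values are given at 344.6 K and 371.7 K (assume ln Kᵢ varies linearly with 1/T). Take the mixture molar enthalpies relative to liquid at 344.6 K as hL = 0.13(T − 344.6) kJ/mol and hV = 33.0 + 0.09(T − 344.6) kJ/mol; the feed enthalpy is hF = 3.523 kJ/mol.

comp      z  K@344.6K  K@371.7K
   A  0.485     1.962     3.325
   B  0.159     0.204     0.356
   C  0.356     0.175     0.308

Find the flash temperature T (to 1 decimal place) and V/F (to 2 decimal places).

T = 346.3 K, V/F = 0.10

Adiabatic flash: solve Rachford–Rice at each trial T, then check hF = ψ·hV(T) + (1−ψ)·hL(T).
  T = 344.6 K: K = (1.962, 0.204, 0.175), RR gives ψ = 0.059, H_out = 1.946 kJ/mol
  T = 371.7 K: K = (3.325, 0.356, 0.308), RR gives ψ = 0.494, H_out = 19.300 kJ/mol
  T = 358.1 K: K = (2.577, 0.272, 0.234), RR gives ψ = 0.317, H_out = 12.033 kJ/mol
  T = 351.4 K: K = (2.257, 0.236, 0.203), RR gives ψ = 0.207, H_out = 7.656 kJ/mol
  T = 348.0 K: K = (2.106, 0.220, 0.189), RR gives ψ = 0.139, H_out = 5.017 kJ/mol
  T = 346.3 K: K = (2.033, 0.212, 0.182), RR gives ψ = 0.101, H_out = 3.546 kJ/mol
Linear interpolation between T = 344.6 (H_out = 1.946) and T = 346.3 (H_out = 3.546) on hF = 3.523 gives T ≈ 346.3 K, at which ψ = 0.10.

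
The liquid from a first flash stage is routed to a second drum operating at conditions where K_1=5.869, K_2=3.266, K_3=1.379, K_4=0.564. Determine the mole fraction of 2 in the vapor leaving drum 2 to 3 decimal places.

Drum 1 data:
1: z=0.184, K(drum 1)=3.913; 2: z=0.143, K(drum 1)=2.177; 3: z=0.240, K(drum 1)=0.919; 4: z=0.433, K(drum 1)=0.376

Drum 1:
Let ψ₁ = V/F and solve Σ zᵢ(Kᵢ−1)/(1+ψ₁(Kᵢ−1)) = 0.
Feasibility: ΣzᵢKᵢ = 1.415, Σzᵢ/Kᵢ = 1.525 — both > 1, two phases present.
Iterate (Newton) starting at ψ₁ = 0.36:
  ψ₁ = 0.360: g = 0.0114, g' = -0.752 → ψ₁ = 0.375
Converged at ψ₁ = 0.375.
Drum-1 compositions:
  1: x = 0.088, y = 0.344
  2: x = 0.099, y = 0.216
  3: x = 0.248, y = 0.227
  4: x = 0.565, y = 0.213
Drum-2 feed = drum-1 liquid: z₂ = (0.0879, 0.0992, 0.2475, 0.5654).
Drum 2:
Let ψ₂ = V/F and solve Σ zᵢ(Kᵢ−1)/(1+ψ₂(Kᵢ−1)) = 0.
Feasibility: ΣzᵢKᵢ = 1.500, Σzᵢ/Kᵢ = 1.227 — both > 1, two phases present.
Iterate (Newton) starting at ψ₂ = 0.55:
  ψ₂ = 0.550: g = -0.0302, g' = -0.465 → ψ₂ = 0.485
  ψ₂ = 0.485: g = 0.0010, g' = -0.498 → ψ₂ = 0.487
Converged at ψ₂ = 0.487.
  1: x = 0.026, y = 0.153
  2: x = 0.047, y = 0.154
  3: x = 0.209, y = 0.288
  4: x = 0.718, y = 0.405

y_2 (drum 2) = 0.154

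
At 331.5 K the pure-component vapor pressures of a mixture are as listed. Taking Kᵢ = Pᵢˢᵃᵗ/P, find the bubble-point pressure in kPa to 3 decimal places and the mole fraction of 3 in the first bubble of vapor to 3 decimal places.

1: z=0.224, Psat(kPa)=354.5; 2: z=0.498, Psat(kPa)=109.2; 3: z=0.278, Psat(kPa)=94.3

At the bubble point ψ → 0, so ΣzᵢKᵢ = 1 with Kᵢ = Pᵢˢᵃᵗ/P ⇒ P = ΣzᵢPᵢˢᵃᵗ.
P = 0.224·354.5 + 0.498·109.2 + 0.278·94.3 = 160.005 kPa
yᵢ = zᵢPᵢˢᵃᵗ/P ⇒ y_3 = 0.278·94.3/160.005 = 0.164

Pbub = 160.005 kPa, y_3 = 0.164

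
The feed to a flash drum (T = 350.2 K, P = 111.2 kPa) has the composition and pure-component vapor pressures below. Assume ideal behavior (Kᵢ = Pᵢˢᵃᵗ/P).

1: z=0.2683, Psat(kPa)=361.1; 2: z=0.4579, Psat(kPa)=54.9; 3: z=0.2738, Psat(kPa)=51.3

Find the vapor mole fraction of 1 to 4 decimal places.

Raoult's law: Kᵢ = Pᵢˢᵃᵗ/P = Pᵢˢᵃᵗ/111.2.
  K_1 = 361.1/111.2 = 3.247302, K_2 = 54.9/111.2 = 0.493705, K_3 = 51.3/111.2 = 0.461331
Material balance + equilibrium reduce to Σ zᵢ(Kᵢ−1)/(1+V/F(Kᵢ−1)) = 0.
Check two-phase: ΣzᵢKᵢ = 1.2236 > 1 and Σzᵢ/Kᵢ = 1.6036 > 1, so g(0) = 0.2236 > 0 and g(1) = -0.6036 < 0.
Iterate (Newton) starting at V/F = 0.5:
  V/F = 0.5000: g = -0.22834, g' = -0.6597 → V/F = 0.1539
  V/F = 0.1539: g = 0.03580, g' = -0.9807 → V/F = 0.1904
  V/F = 0.1904: g = 0.00139, g' = -0.9071 → V/F = 0.1919
Converged at V/F = 0.1919.
Compositions from xᵢ = zᵢ/(1+V/F(Kᵢ−1)), yᵢ = Kᵢxᵢ:
  1: x = 0.1875, y = 0.6087
  2: x = 0.5072, y = 0.2504
  3: x = 0.3054, y = 0.1409

y_1 = 0.6087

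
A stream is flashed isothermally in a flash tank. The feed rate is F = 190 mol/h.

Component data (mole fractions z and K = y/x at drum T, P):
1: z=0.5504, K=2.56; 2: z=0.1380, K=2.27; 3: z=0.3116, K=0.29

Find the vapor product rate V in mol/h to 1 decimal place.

V = 144.7 mol/h

Let ψ = V/F and solve Σ zᵢ(Kᵢ−1)/(1+ψ(Kᵢ−1)) = 0.
g(0) = ΣzᵢKᵢ − 1 = 0.8126 and g(1) = 1 − Σzᵢ/Kᵢ = -0.3503, so a root lies in (0, 1).
Newton–Raphson from ψ = 0.48:
  ψ = 0.4800: g = 0.26425, g' = -0.8854 → ψ = 0.7785
  ψ = 0.7785: g = -0.01874, g' = -1.1146 → ψ = 0.7617
  ψ = 0.7617: g = -0.00028, g' = -1.0821 → ψ = 0.7614
Converged at ψ = 0.7614.
Then V = ψ·F = 0.7614·190 = 144.7 mol/h and L = F − V = 45.3 mol/h.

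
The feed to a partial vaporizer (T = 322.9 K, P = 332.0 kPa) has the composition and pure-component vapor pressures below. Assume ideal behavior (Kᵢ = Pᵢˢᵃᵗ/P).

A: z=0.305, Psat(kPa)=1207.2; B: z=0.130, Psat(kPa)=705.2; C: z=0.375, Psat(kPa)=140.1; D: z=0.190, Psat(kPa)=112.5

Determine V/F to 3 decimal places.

Raoult's law: Kᵢ = Pᵢˢᵃᵗ/P = Pᵢˢᵃᵗ/332.0.
  K_A = 1207.2/332.0 = 3.63614, K_B = 705.2/332.0 = 2.12410, K_C = 140.1/332.0 = 0.42199, K_D = 112.5/332.0 = 0.33886
Rachford–Rice: g(V/F) = Σ zᵢ(Kᵢ−1)/(1+V/F(Kᵢ−1)) = 0.
g(0) = ΣzᵢKᵢ − 1 = 0.608 and g(1) = 1 − Σzᵢ/Kᵢ = -0.594, so a root lies in (0, 1).
Iterate (Newton) starting at V/F = 0.5:
  V/F = 0.500: g = -0.0521, g' = -0.895 → V/F = 0.442
Converged at V/F = 0.442.

V/F = 0.442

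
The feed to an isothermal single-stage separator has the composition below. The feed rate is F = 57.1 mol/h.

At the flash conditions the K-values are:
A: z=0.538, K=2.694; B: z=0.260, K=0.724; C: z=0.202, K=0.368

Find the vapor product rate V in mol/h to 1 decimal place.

Newton iteration, V/F⁰ = 0.39:
  V/F = 0.390: g = 0.2990, g' = -0.727 → V/F = 0.801
  V/F = 0.801: g = 0.0358, g' = -0.642 → V/F = 0.857
  V/F = 0.857: g = -0.0009, g' = -0.675 → V/F = 0.856
Converged at V/F = 0.856.
Then V = V/F·F = 0.8558·57.1 = 48.9 mol/h and L = F − V = 8.2 mol/h.

V = 48.9 mol/h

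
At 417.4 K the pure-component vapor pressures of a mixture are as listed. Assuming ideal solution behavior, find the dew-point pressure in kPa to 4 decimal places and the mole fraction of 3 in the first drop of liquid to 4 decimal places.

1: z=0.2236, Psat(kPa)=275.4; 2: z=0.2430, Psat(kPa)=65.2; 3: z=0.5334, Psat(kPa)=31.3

Pdew = 46.3383 kPa, x_3 = 0.7897

At the dew point ψ → 1, so Σzᵢ/Kᵢ = 1 with Kᵢ = Pᵢˢᵃᵗ/P ⇒ 1/P = Σzᵢ/Pᵢˢᵃᵗ.
1/P = 0.2236/275.4 + 0.2430/65.2 + 0.5334/31.3 = 0.0215804 ⇒ P = 46.3383 kPa
xᵢ = zᵢP/Pᵢˢᵃᵗ ⇒ x_3 = 0.5334·46.3383/31.3 = 0.7897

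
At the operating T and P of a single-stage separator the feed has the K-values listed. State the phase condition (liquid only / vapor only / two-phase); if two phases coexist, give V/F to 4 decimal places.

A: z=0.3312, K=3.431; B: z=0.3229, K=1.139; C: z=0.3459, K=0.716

ΣzᵢKᵢ = 1.7518; Σzᵢ/Kᵢ = 0.8631.
Since Σzᵢ/Kᵢ < 1 the mixture is above its dew point — single vapor phase.

vapor only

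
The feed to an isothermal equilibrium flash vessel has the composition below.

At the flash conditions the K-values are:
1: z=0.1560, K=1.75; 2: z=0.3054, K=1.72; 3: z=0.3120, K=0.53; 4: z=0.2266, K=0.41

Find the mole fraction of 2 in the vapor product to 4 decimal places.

Rachford–Rice: g(ψ) = Σ zᵢ(Kᵢ−1)/(1+ψ(Kᵢ−1)) = 0.
Check two-phase: ΣzᵢKᵢ = 1.0566 > 1 and Σzᵢ/Kᵢ = 1.4081 > 1, so g(0) = 0.0566 > 0 and g(1) = -0.4081 < 0.
Newton iteration, ψ⁰ = 0.5:
  ψ = 0.5000: g = -0.13455, g' = -0.4085 → ψ = 0.1706
  ψ = 0.1706: g = -0.00852, g' = -0.3735 → ψ = 0.1478
Converged at ψ = 0.1478.
Compositions from xᵢ = zᵢ/(1+ψ(Kᵢ−1)), yᵢ = Kᵢxᵢ:
  1: x = 0.1404, y = 0.2458
  2: x = 0.2760, y = 0.4748
  3: x = 0.3353, y = 0.1777
  4: x = 0.2483, y = 0.1018

y_2 = 0.4748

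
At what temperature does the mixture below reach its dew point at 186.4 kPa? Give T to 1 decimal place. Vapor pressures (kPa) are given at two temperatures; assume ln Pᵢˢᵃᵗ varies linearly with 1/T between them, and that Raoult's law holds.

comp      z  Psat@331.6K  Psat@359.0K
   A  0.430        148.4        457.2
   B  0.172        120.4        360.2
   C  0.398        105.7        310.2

Dew-point temperature: Σzᵢ·P/Pᵢˢᵃᵗ(T) = 1. Interpolate ln Pᵢˢᵃᵗ = aᵢ + bᵢ/T.
  T = 331.6 K: ΣzᵢP/Pᵢˢᵃᵗ = 1.5083
  T = 359.0 K: ΣzᵢP/Pᵢˢᵃᵗ = 0.5035
  T = 345.3 K: ΣzᵢP/Pᵢˢᵃᵗ = 0.8526
  T = 338.5 K: ΣzᵢP/Pᵢˢᵃᵗ = 1.1251
  T = 341.9 K: ΣzᵢP/Pᵢˢᵃᵗ = 0.9781
  T = 340.2 K: ΣzᵢP/Pᵢˢᵃᵗ = 1.0487
Interpolating between 340.2 K and 341.9 K gives T ≈ 341.4 K.

T = 341.4 K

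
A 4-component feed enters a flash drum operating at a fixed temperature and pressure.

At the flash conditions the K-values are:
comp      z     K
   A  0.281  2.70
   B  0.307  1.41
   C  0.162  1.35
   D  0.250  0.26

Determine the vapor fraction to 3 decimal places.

ψ = 0.671

Material balance + equilibrium reduce to Σ zᵢ(Kᵢ−1)/(1+ψ(Kᵢ−1)) = 0.
Feasibility: ΣzᵢKᵢ = 1.475, Σzᵢ/Kᵢ = 1.403 — both > 1, two phases present.
Newton iteration, ψ⁰ = 0.67:
  ψ = 0.670: g = 0.0011, g' = -0.761 → ψ = 0.671
Converged at ψ = 0.671.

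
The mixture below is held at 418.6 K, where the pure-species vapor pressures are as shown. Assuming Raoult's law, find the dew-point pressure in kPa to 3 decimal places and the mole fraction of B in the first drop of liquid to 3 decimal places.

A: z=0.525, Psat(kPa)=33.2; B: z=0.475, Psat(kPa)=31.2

At the dew point ψ → 1, so Σzᵢ/Kᵢ = 1 with Kᵢ = Pᵢˢᵃᵗ/P ⇒ 1/P = Σzᵢ/Pᵢˢᵃᵗ.
1/P = 0.525/33.2 + 0.475/31.2 = 0.031038 ⇒ P = 32.219 kPa
xᵢ = zᵢP/Pᵢˢᵃᵗ ⇒ x_B = 0.475·32.219/31.2 = 0.491

Pdew = 32.219 kPa, x_B = 0.491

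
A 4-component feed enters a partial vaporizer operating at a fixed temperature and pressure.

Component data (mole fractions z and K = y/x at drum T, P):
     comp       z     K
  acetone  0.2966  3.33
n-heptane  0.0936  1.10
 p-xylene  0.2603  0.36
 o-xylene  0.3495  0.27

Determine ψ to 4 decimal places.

ψ = 0.1920

Iterate (Newton) starting at ψ = 0.5:
  ψ = 0.5000: g = -0.31866, g' = -1.0369 → ψ = 0.1927
  ψ = 0.1927: g = -0.00077, g' = -1.1588 → ψ = 0.1920
Converged at ψ = 0.1920.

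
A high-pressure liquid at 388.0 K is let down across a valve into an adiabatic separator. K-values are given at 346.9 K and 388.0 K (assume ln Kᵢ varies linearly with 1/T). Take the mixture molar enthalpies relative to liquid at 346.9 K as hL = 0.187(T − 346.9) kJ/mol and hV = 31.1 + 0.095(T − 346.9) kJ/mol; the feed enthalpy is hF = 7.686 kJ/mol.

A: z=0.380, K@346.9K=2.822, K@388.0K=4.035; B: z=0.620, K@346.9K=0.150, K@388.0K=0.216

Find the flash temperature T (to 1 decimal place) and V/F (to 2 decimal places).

T = 360.0 K, V/F = 0.17

Adiabatic flash: solve Rachford–Rice at each trial T, then check hF = ψ·hV(T) + (1−ψ)·hL(T).
  T = 346.9 K: K = (2.822, 0.150), RR gives ψ = 0.107, H_out = 3.321 kJ/mol
  T = 388.0 K: K = (4.035, 0.216), RR gives ψ = 0.280, H_out = 15.346 kJ/mol
  T = 367.4 K: K = (3.407, 0.182), RR gives ψ = 0.207, H_out = 9.875 kJ/mol
  T = 357.1 K: K = (3.108, 0.165), RR gives ψ = 0.161, H_out = 6.769 kJ/mol
  T = 362.2 K: K = (3.254, 0.173), RR gives ψ = 0.185, H_out = 8.347 kJ/mol
  T = 359.6 K: K = (3.179, 0.169), RR gives ψ = 0.173, H_out = 7.553 kJ/mol
  T = 360.9 K: K = (3.217, 0.171), RR gives ψ = 0.179, H_out = 7.953 kJ/mol
Linear interpolation between T = 359.6 (H_out = 7.553) and T = 360.9 (H_out = 7.953) on hF = 7.686 gives T ≈ 360.0 K, at which ψ = 0.17.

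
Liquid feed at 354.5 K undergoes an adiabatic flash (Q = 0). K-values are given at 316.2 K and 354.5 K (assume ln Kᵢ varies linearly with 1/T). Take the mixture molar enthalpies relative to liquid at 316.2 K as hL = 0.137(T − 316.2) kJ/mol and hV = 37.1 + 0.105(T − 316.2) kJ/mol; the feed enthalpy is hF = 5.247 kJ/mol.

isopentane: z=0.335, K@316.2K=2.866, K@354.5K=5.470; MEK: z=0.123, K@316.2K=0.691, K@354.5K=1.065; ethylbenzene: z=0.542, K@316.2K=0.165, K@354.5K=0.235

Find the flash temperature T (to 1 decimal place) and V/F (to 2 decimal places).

Adiabatic flash: solve Rachford–Rice at each trial T, then check hF = ψ·hV(T) + (1−ψ)·hL(T).
  T = 316.2 K: K = (2.866, 0.691, 0.165), RR gives ψ = 0.095, H_out = 3.532 kJ/mol
  T = 354.5 K: K = (5.470, 1.065, 0.235), RR gives ψ = 0.366, H_out = 18.377 kJ/mol
  T = 335.4 K: K = (4.037, 0.869, 0.199), RR gives ψ = 0.262, H_out = 12.199 kJ/mol
  T = 325.8 K: K = (3.418, 0.778, 0.182), RR gives ψ = 0.191, H_out = 8.341 kJ/mol
  T = 321.0 K: K = (3.134, 0.734, 0.173), RR gives ψ = 0.147, H_out = 6.090 kJ/mol
  T = 318.6 K: K = (2.998, 0.712, 0.169), RR gives ψ = 0.122, H_out = 4.855 kJ/mol
  T = 319.8 K: K = (3.066, 0.723, 0.171), RR gives ψ = 0.135, H_out = 5.483 kJ/mol
Linear interpolation between T = 318.6 (H_out = 4.855) and T = 319.8 (H_out = 5.483) on hF = 5.247 gives T ≈ 319.3 K, at which ψ = 0.13.

T = 319.3 K, V/F = 0.13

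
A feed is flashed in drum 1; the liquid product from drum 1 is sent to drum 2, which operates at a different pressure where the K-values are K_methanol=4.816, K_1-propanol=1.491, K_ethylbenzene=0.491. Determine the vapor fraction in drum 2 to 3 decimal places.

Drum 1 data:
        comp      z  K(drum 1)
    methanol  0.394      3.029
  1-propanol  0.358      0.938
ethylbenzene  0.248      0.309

Drum 1:
Rachford–Rice: g(ψ₁) = Σ zᵢ(Kᵢ−1)/(1+ψ₁(Kᵢ−1)) = 0.
Feasibility: ΣzᵢKᵢ = 1.606, Σzᵢ/Kᵢ = 1.314 — both > 1, two phases present.
Newton–Raphson from ψ₁ = 0.5:
  ψ₁ = 0.500: g = 0.1121, g' = -0.678 → ψ₁ = 0.665
Converged at ψ₁ = 0.665.
Drum-1 compositions:
  methanol: x = 0.168, y = 0.508
  1-propanol: x = 0.373, y = 0.350
  ethylbenzene: x = 0.459, y = 0.142
Drum-2 feed = drum-1 liquid: z₂ = (0.1677, 0.3734, 0.4589).
Drum 2:
Material balance + equilibrium reduce to Σ zᵢ(Kᵢ−1)/(1+ψ₂(Kᵢ−1)) = 0.
g(0) = ΣzᵢKᵢ − 1 = 0.590 and g(1) = 1 − Σzᵢ/Kᵢ = -0.220, so a root lies in (0, 1).
Newton iteration, ψ₂⁰ = 0.5:
  ψ₂ = 0.500: g = 0.0539, g' = -0.561 → ψ₂ = 0.596
  ψ₂ = 0.596: g = 0.0019, g' = -0.527 → ψ₂ = 0.600
Converged at ψ₂ = 0.600.
  methanol: x = 0.051, y = 0.246
  1-propanol: x = 0.288, y = 0.430
  ethylbenzene: x = 0.661, y = 0.324

V/F (drum 2) = 0.600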